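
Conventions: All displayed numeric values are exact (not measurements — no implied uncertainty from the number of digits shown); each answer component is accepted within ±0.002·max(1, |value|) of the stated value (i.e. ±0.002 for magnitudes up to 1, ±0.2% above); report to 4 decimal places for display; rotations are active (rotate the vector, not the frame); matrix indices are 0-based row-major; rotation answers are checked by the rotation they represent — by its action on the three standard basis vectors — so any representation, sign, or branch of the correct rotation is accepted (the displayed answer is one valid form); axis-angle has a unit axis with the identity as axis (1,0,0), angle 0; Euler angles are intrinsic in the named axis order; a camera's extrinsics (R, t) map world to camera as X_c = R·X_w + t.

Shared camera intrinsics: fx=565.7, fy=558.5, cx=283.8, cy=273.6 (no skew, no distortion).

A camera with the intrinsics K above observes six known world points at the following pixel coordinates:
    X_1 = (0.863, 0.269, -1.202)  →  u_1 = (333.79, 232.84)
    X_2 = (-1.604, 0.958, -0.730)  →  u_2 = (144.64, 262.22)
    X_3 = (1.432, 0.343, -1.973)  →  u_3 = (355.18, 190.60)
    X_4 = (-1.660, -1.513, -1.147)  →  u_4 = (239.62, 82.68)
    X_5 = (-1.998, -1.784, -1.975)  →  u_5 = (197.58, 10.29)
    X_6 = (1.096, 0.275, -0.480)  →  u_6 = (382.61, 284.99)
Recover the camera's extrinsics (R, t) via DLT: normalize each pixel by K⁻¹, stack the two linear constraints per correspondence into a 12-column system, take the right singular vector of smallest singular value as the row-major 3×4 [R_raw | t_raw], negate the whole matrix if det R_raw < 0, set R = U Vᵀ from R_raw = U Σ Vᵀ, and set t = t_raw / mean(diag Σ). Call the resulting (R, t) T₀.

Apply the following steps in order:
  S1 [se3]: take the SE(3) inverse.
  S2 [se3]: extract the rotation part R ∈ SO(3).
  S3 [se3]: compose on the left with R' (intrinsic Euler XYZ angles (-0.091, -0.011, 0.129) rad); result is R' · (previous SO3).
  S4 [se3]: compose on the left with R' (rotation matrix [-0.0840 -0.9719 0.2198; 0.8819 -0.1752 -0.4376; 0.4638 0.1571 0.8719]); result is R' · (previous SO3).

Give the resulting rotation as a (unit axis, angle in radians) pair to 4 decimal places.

rotation (axis_angle) = ((0.7191, -0.1055, 0.6868), 1.8309)

source (pnp_recover): camera pose = R=[0.7489 -0.5095 0.4237; 0.2409 0.8050 0.5422; -0.6173 -0.3040 0.7256], t=(0.4200, -0.1198, 6.2515)
after S1 (invert_se3): R=[0.7489 0.2409 -0.6173; -0.5095 0.8050 -0.3040; 0.4237 0.5422 0.7256], t=(3.5735, 2.2109, -4.6491)
after S2 (rot_of_se3): [0.7489 0.2409 -0.6173; -0.5095 0.8050 -0.3040; 0.4237 0.5422 0.7256]
after S3 (compose_so3): [0.8035 0.1294 -0.5810; -0.3680 0.8752 -0.3139; 0.4679 0.4661 0.7509]
after S4 (compose_so3): [0.3930 -0.7591 0.5190; 0.5684 -0.2431 -0.7860; 0.7228 0.6039 0.3359]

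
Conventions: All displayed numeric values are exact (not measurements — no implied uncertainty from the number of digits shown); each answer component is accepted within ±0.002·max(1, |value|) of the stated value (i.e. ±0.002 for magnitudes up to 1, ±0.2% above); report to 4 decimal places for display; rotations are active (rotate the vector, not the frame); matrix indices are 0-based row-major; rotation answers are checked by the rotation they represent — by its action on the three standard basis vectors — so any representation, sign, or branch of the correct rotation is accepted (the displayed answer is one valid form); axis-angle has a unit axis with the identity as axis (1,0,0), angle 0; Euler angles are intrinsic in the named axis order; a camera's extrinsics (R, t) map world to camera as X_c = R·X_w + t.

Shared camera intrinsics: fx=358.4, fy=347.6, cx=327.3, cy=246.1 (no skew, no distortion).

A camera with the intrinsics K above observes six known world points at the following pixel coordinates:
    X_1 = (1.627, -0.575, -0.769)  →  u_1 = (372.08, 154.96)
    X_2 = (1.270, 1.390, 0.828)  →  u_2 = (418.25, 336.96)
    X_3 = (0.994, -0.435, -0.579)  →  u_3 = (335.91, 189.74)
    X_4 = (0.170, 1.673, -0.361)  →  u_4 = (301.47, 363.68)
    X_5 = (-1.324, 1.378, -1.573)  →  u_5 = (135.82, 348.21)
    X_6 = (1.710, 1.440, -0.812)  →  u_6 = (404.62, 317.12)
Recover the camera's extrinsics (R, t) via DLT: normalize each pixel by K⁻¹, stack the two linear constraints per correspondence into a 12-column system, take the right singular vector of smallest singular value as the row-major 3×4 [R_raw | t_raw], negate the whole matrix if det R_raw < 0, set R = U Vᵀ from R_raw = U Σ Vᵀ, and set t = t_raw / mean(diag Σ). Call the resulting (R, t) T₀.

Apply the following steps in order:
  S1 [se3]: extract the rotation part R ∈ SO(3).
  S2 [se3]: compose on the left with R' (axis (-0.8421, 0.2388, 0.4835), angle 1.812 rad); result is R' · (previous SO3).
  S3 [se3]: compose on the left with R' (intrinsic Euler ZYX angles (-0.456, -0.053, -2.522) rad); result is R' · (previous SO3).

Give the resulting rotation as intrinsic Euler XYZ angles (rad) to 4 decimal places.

rotation (euler_xyz) = (1.5935, -0.5471, 0.5844)

source (pnp_recover): camera pose = R=[0.8394 0.0719 0.5387; -0.2771 0.9093 0.3105; -0.4675 -0.4100 0.7832], t=(-0.3799, 0.1001, 5.3700)
after S1 (rot_of_se3): [0.8394 0.0719 0.5387; -0.2771 0.9093 0.3105; -0.4675 -0.4100 0.7832]
after S2 (compose_so3): [0.8636 -0.4957 -0.0920; -0.2176 -0.5310 0.8190; -0.4548 -0.6873 -0.5664]
after S3 (compose_so3): [0.7123 -0.4711 -0.5202; -0.4463 0.2680 -0.8538; 0.5417 0.8404 -0.0193]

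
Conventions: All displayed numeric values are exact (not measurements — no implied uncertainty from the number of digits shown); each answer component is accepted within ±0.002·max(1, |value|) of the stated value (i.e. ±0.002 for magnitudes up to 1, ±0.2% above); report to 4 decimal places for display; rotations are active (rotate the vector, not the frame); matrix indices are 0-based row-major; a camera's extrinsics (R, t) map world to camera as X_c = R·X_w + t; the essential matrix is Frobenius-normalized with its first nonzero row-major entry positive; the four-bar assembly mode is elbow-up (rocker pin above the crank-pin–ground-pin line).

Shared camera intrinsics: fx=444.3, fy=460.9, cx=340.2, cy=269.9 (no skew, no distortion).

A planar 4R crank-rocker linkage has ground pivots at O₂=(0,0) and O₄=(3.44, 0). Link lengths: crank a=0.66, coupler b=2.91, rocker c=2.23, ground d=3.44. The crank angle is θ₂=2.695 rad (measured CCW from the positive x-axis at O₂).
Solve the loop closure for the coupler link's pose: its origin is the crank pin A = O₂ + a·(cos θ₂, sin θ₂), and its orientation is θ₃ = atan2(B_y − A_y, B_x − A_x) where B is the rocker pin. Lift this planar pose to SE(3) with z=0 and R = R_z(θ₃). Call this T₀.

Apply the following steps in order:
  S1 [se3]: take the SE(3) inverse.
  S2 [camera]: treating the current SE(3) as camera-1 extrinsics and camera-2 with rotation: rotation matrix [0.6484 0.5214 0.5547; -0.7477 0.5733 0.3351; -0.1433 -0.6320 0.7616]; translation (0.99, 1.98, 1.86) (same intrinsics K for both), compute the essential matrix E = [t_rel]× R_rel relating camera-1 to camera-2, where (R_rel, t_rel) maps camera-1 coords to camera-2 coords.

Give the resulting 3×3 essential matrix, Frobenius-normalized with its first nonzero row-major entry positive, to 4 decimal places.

matrix = [0.0937 0.6101 -0.3028; -0.3876 -0.1385 -0.0891; 0.5284 -0.0571 0.2597]

source (fourbar_fk): coupler pose = R=[0.8793 -0.4763 0.0000; 0.4763 0.8793 0.0000; 0.0000 0.0000 1.0000], t=(-0.5953, 0.2851, 0.0000)
after S1 (invert_se3): R=[0.8793 0.4763 0.0000; -0.4763 0.8793 0.0000; 0.0000 0.0000 1.0000], t=(0.3876, -0.5342, 0.0000)
after S2 (essential): [0.0937 0.6101 -0.3028; -0.3876 -0.1385 -0.0891; 0.5284 -0.0571 0.2597]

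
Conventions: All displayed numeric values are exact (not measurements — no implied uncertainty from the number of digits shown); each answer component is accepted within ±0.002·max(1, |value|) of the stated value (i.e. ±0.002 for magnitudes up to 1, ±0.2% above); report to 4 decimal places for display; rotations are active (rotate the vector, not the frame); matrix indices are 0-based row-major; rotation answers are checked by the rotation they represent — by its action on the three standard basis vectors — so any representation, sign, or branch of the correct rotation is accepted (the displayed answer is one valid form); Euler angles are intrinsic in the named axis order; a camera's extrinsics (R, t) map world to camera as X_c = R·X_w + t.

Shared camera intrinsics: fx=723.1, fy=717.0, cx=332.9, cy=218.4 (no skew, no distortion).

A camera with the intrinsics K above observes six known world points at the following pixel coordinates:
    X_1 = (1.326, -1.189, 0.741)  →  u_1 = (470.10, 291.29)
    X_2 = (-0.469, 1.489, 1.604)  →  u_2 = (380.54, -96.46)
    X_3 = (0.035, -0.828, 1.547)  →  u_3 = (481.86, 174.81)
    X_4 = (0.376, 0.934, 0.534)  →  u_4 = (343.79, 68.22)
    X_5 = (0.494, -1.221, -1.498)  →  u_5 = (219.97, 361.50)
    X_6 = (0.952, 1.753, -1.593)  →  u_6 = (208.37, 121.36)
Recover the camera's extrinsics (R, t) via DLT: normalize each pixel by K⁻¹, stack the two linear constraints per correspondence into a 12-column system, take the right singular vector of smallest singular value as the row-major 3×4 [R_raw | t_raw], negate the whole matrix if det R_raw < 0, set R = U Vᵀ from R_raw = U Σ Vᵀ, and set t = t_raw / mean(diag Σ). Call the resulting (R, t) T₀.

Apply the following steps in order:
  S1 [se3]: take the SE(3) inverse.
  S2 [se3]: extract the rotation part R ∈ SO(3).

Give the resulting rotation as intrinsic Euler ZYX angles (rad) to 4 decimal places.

source (pnp_recover): camera pose = R=[0.5625 -0.1936 0.8038; 0.2545 -0.8845 -0.3911; 0.7867 0.4246 -0.4482], t=(-0.3600, -0.4500, 6.1800)
after S1 (invert_se3): R=[0.5625 0.2545 0.7867; -0.1936 -0.8845 0.4246; 0.8038 -0.3911 -0.4482], t=(-4.5447, -3.0915, 2.8833)
after S2 (rot_of_se3): [0.5625 0.2545 0.7867; -0.1936 -0.8845 0.4246; 0.8038 -0.3911 -0.4482]

rotation (euler_zyx) = (-0.3315, -0.9337, -2.4241)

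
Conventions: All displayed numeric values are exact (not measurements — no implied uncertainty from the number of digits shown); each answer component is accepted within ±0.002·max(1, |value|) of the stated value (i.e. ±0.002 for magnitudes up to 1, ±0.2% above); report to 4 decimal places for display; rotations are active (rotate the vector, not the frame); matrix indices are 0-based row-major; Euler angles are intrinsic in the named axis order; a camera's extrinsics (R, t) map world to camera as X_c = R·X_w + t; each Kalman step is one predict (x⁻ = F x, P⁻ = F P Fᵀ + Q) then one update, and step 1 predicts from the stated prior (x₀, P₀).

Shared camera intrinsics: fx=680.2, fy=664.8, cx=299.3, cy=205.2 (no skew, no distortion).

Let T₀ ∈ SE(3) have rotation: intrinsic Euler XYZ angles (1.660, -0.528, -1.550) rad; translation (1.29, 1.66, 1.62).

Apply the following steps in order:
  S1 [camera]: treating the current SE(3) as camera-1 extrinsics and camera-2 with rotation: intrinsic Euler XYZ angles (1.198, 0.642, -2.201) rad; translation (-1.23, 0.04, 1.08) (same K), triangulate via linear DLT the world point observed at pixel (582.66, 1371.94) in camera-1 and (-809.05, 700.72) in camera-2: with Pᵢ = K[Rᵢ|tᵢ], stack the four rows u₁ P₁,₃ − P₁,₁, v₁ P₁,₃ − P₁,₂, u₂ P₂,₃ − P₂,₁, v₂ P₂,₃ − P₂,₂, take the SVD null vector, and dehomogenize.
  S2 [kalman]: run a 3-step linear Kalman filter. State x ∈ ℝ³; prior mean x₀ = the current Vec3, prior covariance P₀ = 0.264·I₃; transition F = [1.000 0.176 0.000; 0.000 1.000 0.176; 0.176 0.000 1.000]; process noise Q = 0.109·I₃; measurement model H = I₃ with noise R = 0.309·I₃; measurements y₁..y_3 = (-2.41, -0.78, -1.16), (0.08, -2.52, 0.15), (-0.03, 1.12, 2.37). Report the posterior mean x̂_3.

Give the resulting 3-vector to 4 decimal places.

result = (-0.4531, -0.4389, 0.6778)

after S1 (triangulate): (-0.4920, -1.4966, -1.9196)
after S2 (kf_track): (-0.4531, -0.4389, 0.6778)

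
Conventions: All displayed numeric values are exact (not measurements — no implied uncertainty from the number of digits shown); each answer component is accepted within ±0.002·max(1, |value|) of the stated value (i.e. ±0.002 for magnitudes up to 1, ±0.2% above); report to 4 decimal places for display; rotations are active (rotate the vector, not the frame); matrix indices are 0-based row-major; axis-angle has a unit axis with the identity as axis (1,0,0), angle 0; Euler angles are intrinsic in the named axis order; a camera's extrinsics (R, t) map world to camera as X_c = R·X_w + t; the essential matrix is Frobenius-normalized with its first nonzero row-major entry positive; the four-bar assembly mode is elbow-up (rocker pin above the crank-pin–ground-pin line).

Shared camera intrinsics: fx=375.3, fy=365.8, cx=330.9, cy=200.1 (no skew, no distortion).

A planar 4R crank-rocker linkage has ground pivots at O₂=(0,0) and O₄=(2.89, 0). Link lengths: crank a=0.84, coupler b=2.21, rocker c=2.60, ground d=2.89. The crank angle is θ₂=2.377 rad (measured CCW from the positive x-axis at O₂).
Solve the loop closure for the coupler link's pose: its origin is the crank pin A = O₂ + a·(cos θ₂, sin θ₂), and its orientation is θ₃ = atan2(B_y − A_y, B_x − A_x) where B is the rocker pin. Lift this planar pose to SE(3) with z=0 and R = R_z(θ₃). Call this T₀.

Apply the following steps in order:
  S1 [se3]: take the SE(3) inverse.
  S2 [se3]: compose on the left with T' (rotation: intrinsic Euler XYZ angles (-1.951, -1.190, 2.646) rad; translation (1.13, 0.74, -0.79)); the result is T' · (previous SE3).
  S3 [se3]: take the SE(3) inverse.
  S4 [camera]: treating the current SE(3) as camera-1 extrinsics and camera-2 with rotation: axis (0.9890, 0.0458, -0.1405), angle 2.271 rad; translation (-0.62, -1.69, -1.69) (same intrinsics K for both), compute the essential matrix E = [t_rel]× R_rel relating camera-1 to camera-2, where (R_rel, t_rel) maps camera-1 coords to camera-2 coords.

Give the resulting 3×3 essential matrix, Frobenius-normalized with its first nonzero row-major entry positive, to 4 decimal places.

matrix = [0.2615 0.3356 -0.2841; 0.0535 0.5363 -0.0888; 0.4227 -0.3142 -0.4031]

source (fourbar_fk): coupler pose = R=[0.7928 -0.6094 0.0000; 0.6094 0.7928 0.0000; 0.0000 0.0000 1.0000], t=(-0.6062, 0.5815, 0.0000)
after S1 (invert_se3): R=[0.7928 0.6094 0.0000; -0.6094 0.7928 0.0000; 0.0000 0.0000 1.0000], t=(0.1262, -0.8305, 0.0000)
after S2 (compose_se3): R=[-0.1515 -0.3394 -0.9284; -0.6903 -0.6359 0.3451; -0.7075 0.6931 -0.1379], t=(1.2355, 0.6913, -1.6219)
after S3 (invert_se3): R=[-0.1515 -0.6903 -0.7075; -0.3394 -0.6359 0.6931; -0.9284 0.3451 -0.1379], t=(-0.4831, 1.9831, 0.6847)
after S4 (essential): [0.2615 0.3356 -0.2841; 0.0535 0.5363 -0.0888; 0.4227 -0.3142 -0.4031]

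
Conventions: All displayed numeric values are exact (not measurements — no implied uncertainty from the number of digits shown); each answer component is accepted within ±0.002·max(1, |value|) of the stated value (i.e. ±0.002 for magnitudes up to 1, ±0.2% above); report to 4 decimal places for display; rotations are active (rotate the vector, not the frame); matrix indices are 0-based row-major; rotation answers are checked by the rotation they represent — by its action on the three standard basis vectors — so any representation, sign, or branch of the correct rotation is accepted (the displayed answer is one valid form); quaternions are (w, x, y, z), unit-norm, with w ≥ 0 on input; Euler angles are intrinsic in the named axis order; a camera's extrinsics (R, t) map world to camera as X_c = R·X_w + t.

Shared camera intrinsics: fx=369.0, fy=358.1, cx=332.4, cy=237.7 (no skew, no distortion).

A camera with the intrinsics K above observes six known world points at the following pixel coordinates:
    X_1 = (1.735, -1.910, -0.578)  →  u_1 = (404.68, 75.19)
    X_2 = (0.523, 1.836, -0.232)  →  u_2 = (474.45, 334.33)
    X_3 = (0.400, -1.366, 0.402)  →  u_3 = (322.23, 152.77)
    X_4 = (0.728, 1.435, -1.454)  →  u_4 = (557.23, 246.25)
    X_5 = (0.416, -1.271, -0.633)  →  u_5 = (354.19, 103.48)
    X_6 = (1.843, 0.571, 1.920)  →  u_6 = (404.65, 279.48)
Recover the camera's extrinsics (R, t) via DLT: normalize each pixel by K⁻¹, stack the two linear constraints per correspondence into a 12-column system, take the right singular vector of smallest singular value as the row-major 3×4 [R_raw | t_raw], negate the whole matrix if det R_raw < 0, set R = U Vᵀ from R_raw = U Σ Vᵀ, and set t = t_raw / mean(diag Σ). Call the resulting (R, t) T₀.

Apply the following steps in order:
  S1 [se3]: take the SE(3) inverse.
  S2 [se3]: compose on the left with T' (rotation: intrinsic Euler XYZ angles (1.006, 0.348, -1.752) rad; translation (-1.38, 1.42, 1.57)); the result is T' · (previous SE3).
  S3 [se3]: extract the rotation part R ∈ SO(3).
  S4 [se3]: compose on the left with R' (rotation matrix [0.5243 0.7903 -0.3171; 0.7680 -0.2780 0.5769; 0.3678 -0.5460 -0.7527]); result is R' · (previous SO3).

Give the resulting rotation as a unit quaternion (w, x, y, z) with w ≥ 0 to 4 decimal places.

rotation (quat) = (0.8000, 0.0271, -0.5416, -0.2569)

source (pnp_recover): camera pose = R=[0.8351 0.4178 -0.3579; -0.2094 0.8430 0.4956; 0.5087 -0.3389 0.7914], t=(0.2300, -0.2600, 4.4800)
after S1 (invert_se3): R=[0.8351 -0.2094 0.5087; 0.4178 0.8430 -0.3389; -0.3579 0.4956 0.7914], t=(-2.5256, 1.6413, -3.3345)
after S2 (compose_se3): R=[0.1228 0.9839 -0.1297; -0.1207 -0.1149 -0.9860; -0.9851 0.1368 0.1047], t=(-0.5716, 5.8353, 1.3631)
after S3 (rot_of_se3): [0.1228 0.9839 -0.1297; -0.1207 -0.1149 -0.9860; -0.9851 0.1368 0.1047]
after S4 (compose_so3): [0.2813 0.3817 -0.8804; -0.4404 0.8665 0.2350; 0.8526 0.3216 0.4119]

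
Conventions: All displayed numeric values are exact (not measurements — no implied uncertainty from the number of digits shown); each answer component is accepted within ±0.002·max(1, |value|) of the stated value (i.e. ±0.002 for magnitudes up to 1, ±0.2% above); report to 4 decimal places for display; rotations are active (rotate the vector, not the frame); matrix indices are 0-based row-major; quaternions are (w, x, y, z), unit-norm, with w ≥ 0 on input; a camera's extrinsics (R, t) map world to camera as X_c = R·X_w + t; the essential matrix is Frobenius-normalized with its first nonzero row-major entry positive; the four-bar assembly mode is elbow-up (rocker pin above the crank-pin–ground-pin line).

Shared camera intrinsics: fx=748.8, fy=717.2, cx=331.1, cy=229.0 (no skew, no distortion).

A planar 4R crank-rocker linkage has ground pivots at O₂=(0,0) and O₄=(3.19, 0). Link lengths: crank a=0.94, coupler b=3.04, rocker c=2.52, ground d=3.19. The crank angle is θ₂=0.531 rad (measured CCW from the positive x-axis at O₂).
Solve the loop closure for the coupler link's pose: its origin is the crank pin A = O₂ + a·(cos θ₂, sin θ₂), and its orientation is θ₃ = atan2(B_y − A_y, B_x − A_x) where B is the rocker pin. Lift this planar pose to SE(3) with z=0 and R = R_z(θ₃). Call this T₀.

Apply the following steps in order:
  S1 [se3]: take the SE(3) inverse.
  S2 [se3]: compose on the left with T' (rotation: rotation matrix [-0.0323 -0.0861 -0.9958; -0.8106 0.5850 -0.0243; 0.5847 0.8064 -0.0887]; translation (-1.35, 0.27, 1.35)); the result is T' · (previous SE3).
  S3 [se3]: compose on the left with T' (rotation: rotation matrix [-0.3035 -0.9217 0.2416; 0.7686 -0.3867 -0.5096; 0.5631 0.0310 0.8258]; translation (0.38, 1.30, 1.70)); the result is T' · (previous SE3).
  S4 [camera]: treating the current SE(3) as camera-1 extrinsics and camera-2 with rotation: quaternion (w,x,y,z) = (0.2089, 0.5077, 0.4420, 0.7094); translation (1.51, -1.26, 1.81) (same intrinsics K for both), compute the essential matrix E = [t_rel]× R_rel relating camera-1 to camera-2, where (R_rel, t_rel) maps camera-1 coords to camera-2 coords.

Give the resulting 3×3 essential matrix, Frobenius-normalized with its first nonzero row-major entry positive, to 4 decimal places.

matrix = [0.0749 0.1188 -0.2618; 0.5234 0.0841 0.4551; -0.3803 -0.3089 0.4284]

source (fourbar_fk): coupler pose = R=[0.7412 -0.6713 0.0000; 0.6713 0.7412 0.0000; 0.0000 0.0000 1.0000], t=(0.8106, 0.4760, 0.0000)
after S1 (invert_se3): R=[0.7412 0.6713 0.0000; -0.6713 0.7412 0.0000; 0.0000 0.0000 1.0000], t=(-0.9203, 0.1913, 0.0000)
after S2 (compose_se3): R=[0.0339 -0.0855 -0.9958; -0.9936 -0.1106 -0.0243; -0.1080 0.9902 -0.0887], t=(-1.3368, 1.1280, 0.9662)
after S3 (compose_se3): R=[0.8794 0.3671 0.3032; 0.4653 -0.5276 -0.7108; -0.1010 0.7661 -0.6347], t=(-0.0205, -0.6560, 1.7801)
after S4 (essential): [0.0749 0.1188 -0.2618; 0.5234 0.0841 0.4551; -0.3803 -0.3089 0.4284]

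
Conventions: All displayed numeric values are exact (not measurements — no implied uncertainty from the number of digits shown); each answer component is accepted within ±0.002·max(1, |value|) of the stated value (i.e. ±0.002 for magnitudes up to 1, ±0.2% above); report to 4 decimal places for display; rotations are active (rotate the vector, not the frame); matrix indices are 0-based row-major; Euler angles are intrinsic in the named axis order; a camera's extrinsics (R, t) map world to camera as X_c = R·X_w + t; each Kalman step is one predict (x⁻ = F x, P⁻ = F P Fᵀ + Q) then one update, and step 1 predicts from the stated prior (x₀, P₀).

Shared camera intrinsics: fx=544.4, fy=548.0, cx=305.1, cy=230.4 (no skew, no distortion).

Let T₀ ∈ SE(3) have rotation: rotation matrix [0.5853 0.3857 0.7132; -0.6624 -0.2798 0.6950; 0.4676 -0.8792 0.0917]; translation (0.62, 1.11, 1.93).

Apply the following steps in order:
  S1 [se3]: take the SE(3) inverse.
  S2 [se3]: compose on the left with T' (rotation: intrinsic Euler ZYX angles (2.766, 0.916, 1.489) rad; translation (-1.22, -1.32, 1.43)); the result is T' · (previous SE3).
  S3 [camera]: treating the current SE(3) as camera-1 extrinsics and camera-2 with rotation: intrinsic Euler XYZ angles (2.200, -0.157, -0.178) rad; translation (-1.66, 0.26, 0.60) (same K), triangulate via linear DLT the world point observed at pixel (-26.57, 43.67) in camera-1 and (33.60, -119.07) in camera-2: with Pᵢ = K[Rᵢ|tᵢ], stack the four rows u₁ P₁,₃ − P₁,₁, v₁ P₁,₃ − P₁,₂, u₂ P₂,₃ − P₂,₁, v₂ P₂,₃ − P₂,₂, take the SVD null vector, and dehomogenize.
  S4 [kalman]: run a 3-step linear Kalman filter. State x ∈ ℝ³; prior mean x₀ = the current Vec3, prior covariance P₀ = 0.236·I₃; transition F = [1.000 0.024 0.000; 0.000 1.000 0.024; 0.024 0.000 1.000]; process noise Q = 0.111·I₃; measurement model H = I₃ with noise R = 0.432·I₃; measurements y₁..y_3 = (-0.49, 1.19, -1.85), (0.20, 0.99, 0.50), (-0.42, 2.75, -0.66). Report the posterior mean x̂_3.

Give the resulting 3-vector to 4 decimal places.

after S1 (invert_se3): R=[0.5853 -0.6624 0.4676; 0.3857 -0.2798 -0.8792; 0.7132 0.6950 0.0917], t=(-0.5301, 1.7683, -1.3906)
after S2 (compose_se3): R=[-0.4091 0.8016 0.4360; 0.8915 0.4530 0.0035; -0.1947 0.3901 -0.8999], t=(-2.6976, -2.3824, 2.8545)
after S3 (triangulate): (0.8394, 1.3814, 0.3046)
after S4 (kf_track): (0.0071, 1.7889, -0.3604)

result = (0.0071, 1.7889, -0.3604)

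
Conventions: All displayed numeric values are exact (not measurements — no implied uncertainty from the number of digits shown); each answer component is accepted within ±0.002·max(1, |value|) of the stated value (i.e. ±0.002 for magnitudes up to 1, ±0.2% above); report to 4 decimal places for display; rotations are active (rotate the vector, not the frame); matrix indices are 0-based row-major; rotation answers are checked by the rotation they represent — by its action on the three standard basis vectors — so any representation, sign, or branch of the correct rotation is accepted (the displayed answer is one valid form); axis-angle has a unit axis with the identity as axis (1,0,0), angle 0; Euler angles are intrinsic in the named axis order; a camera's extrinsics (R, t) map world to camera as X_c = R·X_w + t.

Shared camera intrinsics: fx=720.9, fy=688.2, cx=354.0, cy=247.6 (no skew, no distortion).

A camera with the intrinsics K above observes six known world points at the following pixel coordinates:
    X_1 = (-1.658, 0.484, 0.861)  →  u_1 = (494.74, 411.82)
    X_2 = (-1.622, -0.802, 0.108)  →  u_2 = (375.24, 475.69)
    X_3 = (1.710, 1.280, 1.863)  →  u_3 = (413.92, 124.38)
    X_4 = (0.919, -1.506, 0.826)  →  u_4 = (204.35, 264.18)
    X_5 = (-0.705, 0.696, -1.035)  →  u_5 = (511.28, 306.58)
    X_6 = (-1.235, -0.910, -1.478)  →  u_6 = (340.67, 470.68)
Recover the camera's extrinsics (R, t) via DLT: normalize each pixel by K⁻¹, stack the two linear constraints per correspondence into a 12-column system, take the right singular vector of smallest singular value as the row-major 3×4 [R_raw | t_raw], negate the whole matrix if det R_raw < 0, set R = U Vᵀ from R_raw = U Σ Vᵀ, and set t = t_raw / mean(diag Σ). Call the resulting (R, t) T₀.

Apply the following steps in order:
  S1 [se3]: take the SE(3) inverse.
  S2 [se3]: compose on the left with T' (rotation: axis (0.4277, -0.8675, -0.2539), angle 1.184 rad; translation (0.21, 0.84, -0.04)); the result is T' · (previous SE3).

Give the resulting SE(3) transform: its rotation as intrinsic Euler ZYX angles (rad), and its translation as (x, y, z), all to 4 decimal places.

source (pnp_recover): camera pose = R=[-0.4146 0.9100 0.0075; -0.8995 -0.4111 0.1480; 0.1378 0.0546 0.9890], t=(0.2400, 0.2600, 6.3900)
after S1 (invert_se3): R=[-0.4146 -0.8995 0.1378; 0.9100 -0.4111 0.0546; 0.0075 0.1480 0.9890], t=(-0.5469, -0.4605, -6.3597)
after S2 (compose_se3): R=[-0.2065 -0.5724 -0.7936; 0.9611 0.0333 -0.2741; 0.1833 -0.8193 0.5433], t=(5.4791, 2.3522, -3.3425)

rotation (euler_zyx) = (1.7824, -0.1844, -0.9853), translation = (5.4791, 2.3522, -3.3425)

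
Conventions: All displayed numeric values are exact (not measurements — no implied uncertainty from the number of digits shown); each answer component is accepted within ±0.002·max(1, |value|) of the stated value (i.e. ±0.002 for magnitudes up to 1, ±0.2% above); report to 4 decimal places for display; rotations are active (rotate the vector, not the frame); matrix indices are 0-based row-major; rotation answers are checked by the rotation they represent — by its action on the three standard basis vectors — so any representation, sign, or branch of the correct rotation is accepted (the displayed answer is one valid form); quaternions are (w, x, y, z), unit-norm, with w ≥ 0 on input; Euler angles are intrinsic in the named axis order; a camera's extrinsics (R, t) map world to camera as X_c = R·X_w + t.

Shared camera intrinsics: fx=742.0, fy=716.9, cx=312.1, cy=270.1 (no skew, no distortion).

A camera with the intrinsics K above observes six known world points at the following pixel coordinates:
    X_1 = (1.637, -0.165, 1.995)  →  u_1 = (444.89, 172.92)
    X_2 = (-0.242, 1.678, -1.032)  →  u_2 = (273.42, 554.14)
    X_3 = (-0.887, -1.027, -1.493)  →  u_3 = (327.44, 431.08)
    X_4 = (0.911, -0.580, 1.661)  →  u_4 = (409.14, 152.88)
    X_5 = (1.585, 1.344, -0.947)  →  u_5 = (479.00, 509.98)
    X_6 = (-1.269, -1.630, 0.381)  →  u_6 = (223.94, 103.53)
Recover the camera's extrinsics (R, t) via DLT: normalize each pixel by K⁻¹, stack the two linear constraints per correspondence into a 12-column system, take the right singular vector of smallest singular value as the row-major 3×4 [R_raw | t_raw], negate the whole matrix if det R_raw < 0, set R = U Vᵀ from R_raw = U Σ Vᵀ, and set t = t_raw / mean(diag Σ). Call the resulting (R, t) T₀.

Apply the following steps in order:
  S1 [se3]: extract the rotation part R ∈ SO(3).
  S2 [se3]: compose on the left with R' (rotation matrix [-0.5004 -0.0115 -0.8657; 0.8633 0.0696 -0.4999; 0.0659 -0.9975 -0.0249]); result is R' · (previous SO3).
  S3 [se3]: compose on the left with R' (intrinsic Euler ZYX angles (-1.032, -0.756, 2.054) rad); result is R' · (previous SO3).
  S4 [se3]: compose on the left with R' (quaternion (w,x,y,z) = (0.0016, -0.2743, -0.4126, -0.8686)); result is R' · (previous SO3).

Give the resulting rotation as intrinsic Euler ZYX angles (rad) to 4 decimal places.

source (pnp_recover): camera pose = R=[0.9193 -0.3219 -0.2265; 0.0583 0.6805 -0.7304; 0.3893 0.6582 0.6444], t=(0.2199, 0.4700, 5.5885)
after S1 (rot_of_se3): [0.9193 -0.3219 -0.2265; 0.0583 0.6805 -0.7304; 0.3893 0.6582 0.6444]
after S2 (compose_so3): [-0.7977 -0.4166 -0.4361; 0.6031 -0.5596 -0.5685; -0.0072 -0.7165 0.6976]
after S3 (compose_so3): [-0.7220 0.6694 -0.1750; 0.6741 0.6233 -0.3963; -0.1562 -0.4041 -0.9013]
after S4 (compose_so3): [0.6935 -0.6179 -0.3704; -0.7181 -0.5514 -0.4246; 0.0581 0.5605 -0.8261]

rotation (euler_zyx) = (-0.8028, -0.0581, 2.5455)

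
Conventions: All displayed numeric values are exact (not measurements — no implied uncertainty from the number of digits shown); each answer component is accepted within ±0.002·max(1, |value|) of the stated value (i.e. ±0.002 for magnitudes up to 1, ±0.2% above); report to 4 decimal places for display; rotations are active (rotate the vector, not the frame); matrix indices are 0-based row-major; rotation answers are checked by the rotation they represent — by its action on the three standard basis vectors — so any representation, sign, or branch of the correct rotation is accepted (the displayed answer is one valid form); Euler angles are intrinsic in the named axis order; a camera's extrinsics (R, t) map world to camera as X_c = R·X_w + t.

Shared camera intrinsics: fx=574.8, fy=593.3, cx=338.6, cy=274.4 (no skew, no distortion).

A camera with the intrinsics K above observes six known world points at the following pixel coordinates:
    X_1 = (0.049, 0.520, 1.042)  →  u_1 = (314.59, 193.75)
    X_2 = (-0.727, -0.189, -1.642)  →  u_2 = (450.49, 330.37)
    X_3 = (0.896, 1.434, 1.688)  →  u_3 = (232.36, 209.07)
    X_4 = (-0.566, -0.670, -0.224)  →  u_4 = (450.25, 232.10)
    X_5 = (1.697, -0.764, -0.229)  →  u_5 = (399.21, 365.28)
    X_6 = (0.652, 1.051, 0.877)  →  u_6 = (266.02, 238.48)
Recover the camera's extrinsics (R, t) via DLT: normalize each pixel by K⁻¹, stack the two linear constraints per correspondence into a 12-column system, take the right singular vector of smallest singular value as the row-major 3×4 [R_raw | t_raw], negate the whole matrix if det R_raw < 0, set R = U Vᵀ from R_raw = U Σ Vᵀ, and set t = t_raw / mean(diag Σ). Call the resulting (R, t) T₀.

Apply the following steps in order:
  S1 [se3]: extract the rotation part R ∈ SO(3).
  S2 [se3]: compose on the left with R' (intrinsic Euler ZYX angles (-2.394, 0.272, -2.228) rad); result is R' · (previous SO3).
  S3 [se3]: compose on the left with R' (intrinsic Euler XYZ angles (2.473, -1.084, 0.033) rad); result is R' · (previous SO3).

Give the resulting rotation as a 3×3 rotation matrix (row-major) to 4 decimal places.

source (pnp_recover): camera pose = R=[-0.2027 -0.9688 -0.1427; 0.6984 -0.0409 -0.7145; 0.6864 -0.2445 0.6849], t=(0.3701, -0.2200, 6.3807)
after S1 (rot_of_se3): [-0.2027 -0.9688 -0.1427; 0.6984 -0.0409 -0.7145; 0.6864 -0.2445 0.6849]
after S2 (compose_so3): [0.4141 0.5339 0.7372; 0.2247 0.7249 -0.6512; -0.8821 0.4353 0.1802]
after S3 (compose_so3): [0.9697 -0.1463 0.1955; -0.1539 -0.9878 0.0240; 0.1896 -0.0533 -0.9804]

rotation (matrix) = ((0.9697, -0.1463, 0.1955), (-0.1539, -0.9878, 0.0240), (0.1896, -0.0533, -0.9804))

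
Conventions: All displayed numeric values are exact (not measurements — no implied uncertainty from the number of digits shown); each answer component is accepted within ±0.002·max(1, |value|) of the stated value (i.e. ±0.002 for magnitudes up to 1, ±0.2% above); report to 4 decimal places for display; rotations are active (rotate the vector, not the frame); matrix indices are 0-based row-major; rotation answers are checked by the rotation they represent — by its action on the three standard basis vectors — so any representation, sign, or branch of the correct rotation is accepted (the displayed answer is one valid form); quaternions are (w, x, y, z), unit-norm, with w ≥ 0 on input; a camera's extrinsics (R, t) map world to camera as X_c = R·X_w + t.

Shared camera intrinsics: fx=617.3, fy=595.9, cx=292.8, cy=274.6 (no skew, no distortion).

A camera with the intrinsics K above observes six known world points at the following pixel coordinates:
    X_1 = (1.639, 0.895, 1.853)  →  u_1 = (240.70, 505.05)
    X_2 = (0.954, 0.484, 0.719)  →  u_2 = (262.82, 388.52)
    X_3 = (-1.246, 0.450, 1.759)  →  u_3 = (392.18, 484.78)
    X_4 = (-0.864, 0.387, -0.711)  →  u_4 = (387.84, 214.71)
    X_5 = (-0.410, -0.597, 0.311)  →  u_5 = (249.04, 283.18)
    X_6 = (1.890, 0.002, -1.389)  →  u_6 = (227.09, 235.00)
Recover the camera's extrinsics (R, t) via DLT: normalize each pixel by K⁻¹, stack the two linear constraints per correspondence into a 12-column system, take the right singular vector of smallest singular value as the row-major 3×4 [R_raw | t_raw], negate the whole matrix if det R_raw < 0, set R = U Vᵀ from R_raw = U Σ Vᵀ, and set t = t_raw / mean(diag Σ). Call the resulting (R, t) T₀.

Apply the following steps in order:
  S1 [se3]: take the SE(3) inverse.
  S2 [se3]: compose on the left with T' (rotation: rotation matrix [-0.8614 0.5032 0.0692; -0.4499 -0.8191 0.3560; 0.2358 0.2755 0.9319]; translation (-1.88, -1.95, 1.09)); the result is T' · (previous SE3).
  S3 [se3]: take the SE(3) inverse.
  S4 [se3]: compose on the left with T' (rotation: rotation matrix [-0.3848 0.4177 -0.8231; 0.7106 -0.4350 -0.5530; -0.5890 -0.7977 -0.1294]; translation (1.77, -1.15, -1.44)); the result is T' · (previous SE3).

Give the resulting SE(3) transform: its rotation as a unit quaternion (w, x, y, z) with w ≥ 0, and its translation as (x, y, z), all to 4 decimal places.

rotation (quat) = (0.3649, 0.6331, 0.6820, 0.0293), translation = (-1.7758, -1.9783, -1.3762)

source (pnp_recover): camera pose = R=[-0.5545 0.8125 -0.1799; 0.2848 0.3884 0.8764; 0.7820 0.4347 -0.4467], t=(-0.0500, 0.1500, 5.8496)
after S1 (invert_se3): R=[-0.5545 0.2848 0.7820; 0.8125 0.3884 0.4347; -0.1799 0.8764 -0.4467], t=(-4.6445, -2.5606, 2.4728)
after S2 (compose_se3): R=[0.8740 0.0108 -0.4857; -0.4801 -0.1343 -0.8669; -0.0746 0.9909 -0.1122], t=(1.0034, 3.1171, 1.5938)
after S3 (invert_se3): R=[0.8740 -0.4801 -0.0746; 0.0108 -0.1343 0.9909; -0.4857 -0.8669 -0.1122], t=(0.7383, -1.1716, 3.3683)
after S4 (compose_se3): R=[0.0680 0.8422 0.5349; 0.8850 0.1966 -0.4220; -0.4606 0.5021 -0.7320], t=(-1.7758, -1.9783, -1.3762)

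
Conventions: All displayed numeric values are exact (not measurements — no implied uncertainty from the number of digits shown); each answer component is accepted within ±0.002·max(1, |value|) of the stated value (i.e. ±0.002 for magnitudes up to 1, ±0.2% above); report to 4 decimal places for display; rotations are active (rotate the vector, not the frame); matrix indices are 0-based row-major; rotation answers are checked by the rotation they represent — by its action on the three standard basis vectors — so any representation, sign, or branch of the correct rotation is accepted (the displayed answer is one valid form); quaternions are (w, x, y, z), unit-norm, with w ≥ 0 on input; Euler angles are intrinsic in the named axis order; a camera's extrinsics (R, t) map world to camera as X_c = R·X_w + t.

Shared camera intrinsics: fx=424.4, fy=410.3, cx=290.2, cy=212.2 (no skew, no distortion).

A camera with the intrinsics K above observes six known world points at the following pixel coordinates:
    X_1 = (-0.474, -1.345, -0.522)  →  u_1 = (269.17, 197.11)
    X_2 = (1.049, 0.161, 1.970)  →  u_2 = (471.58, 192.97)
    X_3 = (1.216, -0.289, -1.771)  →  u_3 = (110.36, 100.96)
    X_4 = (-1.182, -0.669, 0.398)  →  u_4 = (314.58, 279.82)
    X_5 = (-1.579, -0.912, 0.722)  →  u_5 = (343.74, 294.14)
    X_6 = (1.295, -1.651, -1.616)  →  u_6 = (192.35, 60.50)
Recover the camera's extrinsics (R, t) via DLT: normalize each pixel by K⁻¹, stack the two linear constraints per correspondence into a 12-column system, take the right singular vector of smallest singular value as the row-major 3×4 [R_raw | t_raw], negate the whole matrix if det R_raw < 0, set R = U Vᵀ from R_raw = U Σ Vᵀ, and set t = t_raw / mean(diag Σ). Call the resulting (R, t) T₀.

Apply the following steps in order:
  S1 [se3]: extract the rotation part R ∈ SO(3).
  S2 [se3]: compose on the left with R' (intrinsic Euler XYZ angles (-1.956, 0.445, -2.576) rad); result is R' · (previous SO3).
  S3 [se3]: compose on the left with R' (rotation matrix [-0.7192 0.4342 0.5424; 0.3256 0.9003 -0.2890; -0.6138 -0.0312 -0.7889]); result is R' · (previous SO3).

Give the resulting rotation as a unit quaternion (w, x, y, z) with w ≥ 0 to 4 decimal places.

rotation (quat) = (0.1392, -0.6507, 0.3022, -0.6826)

source (pnp_recover): camera pose = R=[-0.0548 -0.4007 0.9146; -0.8116 0.5514 0.1929; -0.5816 -0.7317 -0.3554], t=(-0.3803, 0.2400, 4.4689)
after S1 (rot_of_se3): [-0.0548 -0.4007 0.9146; -0.8116 0.5514 0.1929; -0.5816 -0.7317 -0.3554]
after S2 (compose_so3): [-0.6012 0.2571 -0.7566; -0.6000 -0.7706 0.2148; -0.5278 0.5831 0.6176]
after S3 (compose_so3): [-0.1145 -0.2033 0.9724; -0.5834 -0.7785 -0.2314; 0.8041 -0.5938 -0.0295]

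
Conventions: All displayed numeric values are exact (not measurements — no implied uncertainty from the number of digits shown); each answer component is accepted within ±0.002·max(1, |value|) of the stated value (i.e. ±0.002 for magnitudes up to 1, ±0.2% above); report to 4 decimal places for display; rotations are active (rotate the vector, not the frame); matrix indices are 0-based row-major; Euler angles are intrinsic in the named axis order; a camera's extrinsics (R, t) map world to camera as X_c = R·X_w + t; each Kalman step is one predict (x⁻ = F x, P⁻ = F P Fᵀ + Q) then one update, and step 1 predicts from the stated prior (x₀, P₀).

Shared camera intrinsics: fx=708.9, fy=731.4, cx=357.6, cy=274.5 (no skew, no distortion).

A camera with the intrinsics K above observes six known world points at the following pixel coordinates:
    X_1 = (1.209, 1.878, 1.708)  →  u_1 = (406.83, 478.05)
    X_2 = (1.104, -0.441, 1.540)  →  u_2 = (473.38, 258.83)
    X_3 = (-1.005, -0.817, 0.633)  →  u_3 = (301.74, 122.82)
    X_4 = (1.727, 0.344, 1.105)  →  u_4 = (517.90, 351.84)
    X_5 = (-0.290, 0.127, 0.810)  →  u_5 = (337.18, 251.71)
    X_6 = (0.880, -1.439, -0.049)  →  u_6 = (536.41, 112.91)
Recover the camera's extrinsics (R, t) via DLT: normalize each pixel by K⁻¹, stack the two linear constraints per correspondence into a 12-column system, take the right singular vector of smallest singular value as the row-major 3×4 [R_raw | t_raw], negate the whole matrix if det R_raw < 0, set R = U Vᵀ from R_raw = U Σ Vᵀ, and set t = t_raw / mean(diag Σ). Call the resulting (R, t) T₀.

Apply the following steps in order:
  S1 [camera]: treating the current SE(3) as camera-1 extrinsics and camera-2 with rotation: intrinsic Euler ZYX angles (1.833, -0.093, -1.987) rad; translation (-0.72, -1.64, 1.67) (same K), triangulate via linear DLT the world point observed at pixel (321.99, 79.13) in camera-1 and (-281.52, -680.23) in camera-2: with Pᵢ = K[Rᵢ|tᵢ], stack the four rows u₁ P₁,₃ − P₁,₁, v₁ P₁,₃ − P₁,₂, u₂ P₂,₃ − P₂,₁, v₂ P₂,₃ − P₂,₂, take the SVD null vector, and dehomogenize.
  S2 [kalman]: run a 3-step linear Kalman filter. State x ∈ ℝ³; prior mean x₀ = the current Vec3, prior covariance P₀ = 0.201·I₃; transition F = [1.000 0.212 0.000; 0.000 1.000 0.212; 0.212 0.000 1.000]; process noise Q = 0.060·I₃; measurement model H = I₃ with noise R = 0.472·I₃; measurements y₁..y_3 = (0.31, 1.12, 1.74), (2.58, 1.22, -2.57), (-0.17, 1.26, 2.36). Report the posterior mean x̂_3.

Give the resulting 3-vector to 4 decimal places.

result = (0.3279, 0.7807, 0.9857)

source (pnp_recover): camera pose = R=[0.9332 -0.3432 -0.1070; 0.3541 0.9288 0.1092; 0.0619 -0.1398 0.9882], t=(0.2097, -0.3097, 5.8543)
after S1 (triangulate): (-1.0299, -1.5312, 1.3202)
after S2 (kf_track): (0.3279, 0.7807, 0.9857)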